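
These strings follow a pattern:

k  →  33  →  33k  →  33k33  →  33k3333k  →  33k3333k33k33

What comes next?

This is a Fibonacci-style word recurrence s(k) = s(k−1)·s(k−2): e.g. 33·k = 33k.
The next term joins 33k3333k33k33 and 33k3333k.

33k3333k33k3333k3333k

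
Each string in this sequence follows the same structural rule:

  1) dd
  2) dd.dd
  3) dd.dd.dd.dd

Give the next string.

s(k+1) = s(k)·.·s(k) — each term doubles the last with '.' between the halves.
So the next term is two copies of dd.dd.dd.dd with '.' between the halves.

dd.dd.dd.dd.dd.dd.dd.dd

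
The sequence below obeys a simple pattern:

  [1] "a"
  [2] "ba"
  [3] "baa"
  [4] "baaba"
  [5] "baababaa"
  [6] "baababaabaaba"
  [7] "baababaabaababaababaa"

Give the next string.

baababaabaababaababaabaababaabaaba

This is a Fibonacci-style word recurrence s(k) = s(k−1)·s(k−2): e.g. ba·a = baa.
So term 8 is baababaabaababaababaa·baababaabaaba.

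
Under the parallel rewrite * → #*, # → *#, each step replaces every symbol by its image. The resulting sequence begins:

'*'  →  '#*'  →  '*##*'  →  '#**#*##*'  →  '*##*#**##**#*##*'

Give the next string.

#**#*##**##*#**#*##*#**##**#*##*

Applying the rule to each of the 16 symbols of *##*#**##**#*##* gives the pieces #* *# *# #* *# #* #* *# *# #* #* *# #* *# *# #*, which concatenate to the answer.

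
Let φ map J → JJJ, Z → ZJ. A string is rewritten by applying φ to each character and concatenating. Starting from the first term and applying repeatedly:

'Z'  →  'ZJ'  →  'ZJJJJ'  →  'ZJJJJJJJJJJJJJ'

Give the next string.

Replace each of the 14 characters of ZJJJJJJJJJJJJJ in place — ZJ JJJ JJJ JJJ JJJ JJJ JJJ JJJ JJJ JJJ JJJ JJJ JJJ JJJ — and concatenate.

ZJJJJJJJJJJJJJJJJJJJJJJJJJJJJJJJJJJJJJJJJ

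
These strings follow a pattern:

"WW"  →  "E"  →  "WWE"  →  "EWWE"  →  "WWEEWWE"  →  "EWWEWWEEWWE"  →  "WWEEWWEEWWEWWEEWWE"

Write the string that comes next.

Each term (from the third on) is the two preceding terms concatenated in order: term 3 = WW·E = WWE.
The next term joins EWWEWWEEWWE and WWEEWWEEWWEWWEEWWE.

EWWEWWEEWWEWWEEWWEEWWEWWEEWWE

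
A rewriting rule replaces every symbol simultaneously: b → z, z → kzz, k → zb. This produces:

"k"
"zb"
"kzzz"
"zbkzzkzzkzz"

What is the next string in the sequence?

Expanding zbkzzkzzkzz: z→kzz, b→z, k→zb, z→kzz, z→kzz, k→zb, z→kzz, z→kzz, k→zb, z→kzz, z→kzz. Concatenated: kzz z zb kzz kzz zb kzz kzz zb kzz kzz.

kzzzzbkzzkzzzbkzzkzzzbkzzkzz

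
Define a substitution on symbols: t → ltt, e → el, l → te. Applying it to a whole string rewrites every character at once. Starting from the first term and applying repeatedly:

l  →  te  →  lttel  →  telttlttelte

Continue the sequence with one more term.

ltteltelttltttelttltteltelttel

Apply φ to telttlttelte symbol by symbol: t→ltt, e→el, l→te, t→ltt, t→ltt, l→te, t→ltt, t→ltt, e→el, l→te, t→ltt, e→el; joined: ltt el te ltt ltt te ltt ltt el te ltt el.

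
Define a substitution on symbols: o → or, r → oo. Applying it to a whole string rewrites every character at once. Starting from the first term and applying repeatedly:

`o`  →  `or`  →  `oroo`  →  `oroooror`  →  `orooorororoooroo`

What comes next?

Applying the rule to each of the 16 symbols of orooorororoooroo gives the pieces or oo or or or oo or oo or oo or or or oo or or, which concatenate to the answer.

orooorororooorooorooorororoooror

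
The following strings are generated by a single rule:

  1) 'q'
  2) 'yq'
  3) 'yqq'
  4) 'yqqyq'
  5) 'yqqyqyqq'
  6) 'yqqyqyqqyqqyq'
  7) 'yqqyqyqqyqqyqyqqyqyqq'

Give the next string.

Each term (from the third on) is the previous term followed by the one before it: term 3 = yq·q = yqq.
Continuing: yqqyqyqqyqqyqyqqyqyqq · yqqyqyqqyqqyq gives term 8.

yqqyqyqqyqqyqyqqyqyqqyqqyqyqqyqqyq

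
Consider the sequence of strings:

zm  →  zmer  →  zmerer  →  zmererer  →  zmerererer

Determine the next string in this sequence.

zmererererer

Each term is the previous one with er appended.
So the next term is zmerererer·er.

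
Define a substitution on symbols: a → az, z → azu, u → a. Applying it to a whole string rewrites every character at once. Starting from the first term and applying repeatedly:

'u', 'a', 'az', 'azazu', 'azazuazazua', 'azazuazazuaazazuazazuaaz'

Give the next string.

Applying the rule to each of the 24 symbols of azazuazazuaazazuazazuaaz gives the pieces az azu az azu a az azu az azu a az az azu az azu a az azu az azu a az az azu, which concatenate to the answer.

azazuazazuaazazuazazuaazazazuazazuaazazuazazuaazazazu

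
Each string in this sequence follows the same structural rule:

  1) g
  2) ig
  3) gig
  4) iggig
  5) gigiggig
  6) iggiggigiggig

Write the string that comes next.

gigiggigiggiggigiggig

From term 3 onward, concatenate the second-to-last term with the last: g·ig = gig, ig·gig = iggig, …
The next term joins gigiggig and iggiggigiggig.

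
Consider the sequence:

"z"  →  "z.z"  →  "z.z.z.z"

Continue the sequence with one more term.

Every step duplicates the string with '.' between the halves.
So the next term is two copies of z.z.z.z with '.' between the halves.

z.z.z.z.z.z.z.z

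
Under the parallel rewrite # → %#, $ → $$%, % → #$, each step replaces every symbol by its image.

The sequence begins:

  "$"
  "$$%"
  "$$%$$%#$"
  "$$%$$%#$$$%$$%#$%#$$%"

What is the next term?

Rewriting the 21 symbols of $$%$$%#$$$%$$%#$%#$$% one by one yields $$% $$% #$ $$% $$% #$ %# $$% $$% $$% #$ $$% $$% #$ %# $$% #$ %# $$% $$% #$; concatenated:

$$%$$%#$$$%$$%#$%#$$%$$%$$%#$$$%$$%#$%#$$%#$%#$$%$$%#$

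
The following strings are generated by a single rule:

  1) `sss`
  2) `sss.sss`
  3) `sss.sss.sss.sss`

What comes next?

sss.sss.sss.sss.sss.sss.sss.sss

s(k+1) = s(k)·.·s(k) — each term doubles the last with '.' between the halves.
So the next term is two copies of sss.sss.sss.sss with '.' between the halves.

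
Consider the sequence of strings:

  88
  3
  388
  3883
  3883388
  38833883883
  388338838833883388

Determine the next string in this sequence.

38833883883388338838833883883

Each term (from the third on) is the previous term followed by the one before it: term 3 = 3·88 = 388.
Continuing: 388338838833883388 · 38833883883 gives term 8.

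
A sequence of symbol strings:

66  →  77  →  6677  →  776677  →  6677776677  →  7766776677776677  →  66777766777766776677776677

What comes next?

776677667777667766777766777766776677776677

This is a Fibonacci-style word recurrence s(k) = s(k−2)·s(k−1): e.g. 66·77 = 6677.
The next term joins 7766776677776677 and 66777766777766776677776677.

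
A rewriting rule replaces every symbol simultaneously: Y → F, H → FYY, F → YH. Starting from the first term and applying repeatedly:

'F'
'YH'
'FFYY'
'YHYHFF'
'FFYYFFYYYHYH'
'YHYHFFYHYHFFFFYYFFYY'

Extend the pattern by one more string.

Rewriting the 20 symbols of YHYHFFYHYHFFFFYYFFYY one by one yields F FYY F FYY YH YH F FYY F FYY YH YH YH YH F F YH YH F F; concatenated:

FFYYFFYYYHYHFFYYFFYYYHYHYHYHFFYHYHFF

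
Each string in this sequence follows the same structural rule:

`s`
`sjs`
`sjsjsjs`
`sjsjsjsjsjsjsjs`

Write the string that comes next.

Each string is two copies of the previous one joined by 'j'.
One more doubling of sjsjsjsjsjsjsjs gives the answer.

sjsjsjsjsjsjsjsjsjsjsjsjsjsjsjs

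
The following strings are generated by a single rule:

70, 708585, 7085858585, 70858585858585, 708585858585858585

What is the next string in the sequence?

7085858585858585858585

Each term is the previous one with 8585 appended.
One more step from 708585858585858585 gives the answer.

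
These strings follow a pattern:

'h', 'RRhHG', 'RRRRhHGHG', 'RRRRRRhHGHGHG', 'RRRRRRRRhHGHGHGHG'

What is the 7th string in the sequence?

RRRRRRRRRRRRhHGHGHGHGHGHG

Each term wraps the previous one in RR on the left and HG on the right.
From RRRRRRRRhHGHGHGHG, 2 further steps: RRRRRRRRhHGHGHGHG → RRRRRRRRRRhHGHGHGHGHG → (answer).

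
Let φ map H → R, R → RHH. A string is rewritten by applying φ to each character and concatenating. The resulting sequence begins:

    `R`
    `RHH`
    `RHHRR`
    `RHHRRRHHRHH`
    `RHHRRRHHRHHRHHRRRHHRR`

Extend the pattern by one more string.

RHHRRRHHRHHRHHRRRHHRRRHHRRRHHRHHRHHRRRHHRHH

Applying the rule to each of the 21 symbols of RHHRRRHHRHHRHHRRRHHRR gives the pieces RHH R R RHH RHH RHH R R RHH R R RHH R R RHH RHH RHH R R RHH RHH, which concatenate to the answer.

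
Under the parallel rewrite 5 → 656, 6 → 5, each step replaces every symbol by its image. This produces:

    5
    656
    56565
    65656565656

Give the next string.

565656565656565656565

Expanding 65656565656: 6→5, 5→656, 6→5, 5→656, 6→5, 5→656, 6→5, 5→656, 6→5, 5→656, 6→5. Concatenated: 5 656 5 656 5 656 5 656 5 656 5.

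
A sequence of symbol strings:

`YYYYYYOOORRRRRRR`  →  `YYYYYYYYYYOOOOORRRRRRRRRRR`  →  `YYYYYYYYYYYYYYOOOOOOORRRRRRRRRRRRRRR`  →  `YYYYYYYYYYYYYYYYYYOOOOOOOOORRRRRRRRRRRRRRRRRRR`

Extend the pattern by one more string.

Term n consists of 4n+2 Y's, followed by 2n+1 O's, followed by 4n+3 R's (n = 1, 2, …).
At n = 5 the blocks have lengths 22, 11, 23.

YYYYYYYYYYYYYYYYYYYYYYOOOOOOOOOOORRRRRRRRRRRRRRRRRRRRRRR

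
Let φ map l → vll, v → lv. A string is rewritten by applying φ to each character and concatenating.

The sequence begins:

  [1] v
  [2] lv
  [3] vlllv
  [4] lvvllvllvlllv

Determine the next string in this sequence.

Replace each of the 13 characters of lvvllvllvlllv in place — vll lv lv vll vll lv vll vll lv vll vll vll lv — and concatenate.

vlllvlvvllvlllvvllvlllvvllvllvlllv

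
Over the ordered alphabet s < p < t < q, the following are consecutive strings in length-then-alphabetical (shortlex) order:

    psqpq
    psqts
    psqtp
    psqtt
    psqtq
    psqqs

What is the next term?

Treat psqqs as a base-4 numeral over the given alphabet and add one, carrying through any trailing q's.

psqqp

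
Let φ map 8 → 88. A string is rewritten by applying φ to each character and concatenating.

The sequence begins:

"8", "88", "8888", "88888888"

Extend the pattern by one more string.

8888888888888888

Apply φ to 88888888 symbol by symbol: 8→88, 8→88, 8→88, 8→88, 8→88, 8→88, 8→88, 8→88; joined: 88 88 88 88 88 88 88 88.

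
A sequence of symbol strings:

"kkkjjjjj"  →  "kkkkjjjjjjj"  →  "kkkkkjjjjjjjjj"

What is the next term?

Reading off run lengths: k runs 3, 4, 5; j runs 5, 7, 9 — each is linear in n, where the shown terms are n = 2, 3, 4.
Setting n = 5 gives 6, 11 characters in each block.

kkkkkkjjjjjjjjjjj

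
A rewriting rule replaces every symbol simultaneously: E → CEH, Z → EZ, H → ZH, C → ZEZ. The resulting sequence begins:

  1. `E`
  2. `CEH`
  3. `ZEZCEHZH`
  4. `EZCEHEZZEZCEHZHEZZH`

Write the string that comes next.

Rewriting the 19 symbols of EZCEHEZZEZCEHZHEZZH one by one yields CEH EZ ZEZ CEH ZH CEH EZ EZ CEH EZ ZEZ CEH ZH EZ ZH CEH EZ EZ ZH; concatenated:

CEHEZZEZCEHZHCEHEZEZCEHEZZEZCEHZHEZZHCEHEZEZZH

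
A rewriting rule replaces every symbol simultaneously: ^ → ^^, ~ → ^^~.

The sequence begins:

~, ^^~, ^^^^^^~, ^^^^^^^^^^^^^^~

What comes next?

Rewriting the 15 symbols of ^^^^^^^^^^^^^^~ one by one yields ^^ ^^ ^^ ^^ ^^ ^^ ^^ ^^ ^^ ^^ ^^ ^^ ^^ ^^ ^^~; concatenated:

^^^^^^^^^^^^^^^^^^^^^^^^^^^^^^~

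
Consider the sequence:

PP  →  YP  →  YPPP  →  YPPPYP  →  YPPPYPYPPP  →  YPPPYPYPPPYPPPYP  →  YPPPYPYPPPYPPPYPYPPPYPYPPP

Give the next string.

YPPPYPYPPPYPPPYPYPPPYPYPPPYPPPYPYPPPYPPPYP

This is a Fibonacci-style word recurrence s(k) = s(k−1)·s(k−2): e.g. YP·PP = YPPP.
The next term joins YPPPYPYPPPYPPPYPYPPPYPYPPP and YPPPYPYPPPYPPPYP.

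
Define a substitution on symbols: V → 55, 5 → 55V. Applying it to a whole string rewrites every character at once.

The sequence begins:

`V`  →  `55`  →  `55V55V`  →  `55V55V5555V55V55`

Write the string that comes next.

Replace each of the 16 characters of 55V55V5555V55V55 in place — 55V 55V 55 55V 55V 55 55V 55V 55V 55V 55 55V 55V 55 55V 55V — and concatenate.

55V55V5555V55V5555V55V55V55V5555V55V5555V55V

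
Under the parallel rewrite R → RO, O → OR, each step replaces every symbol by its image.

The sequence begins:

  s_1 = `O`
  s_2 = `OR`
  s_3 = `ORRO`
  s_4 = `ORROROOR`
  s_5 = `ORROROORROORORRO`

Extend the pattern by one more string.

Replace each of the 16 characters of ORROROORROORORRO in place — OR RO RO OR RO OR OR RO RO OR OR RO OR RO RO OR — and concatenate.

ORROROORROORORROROORORROORROROOR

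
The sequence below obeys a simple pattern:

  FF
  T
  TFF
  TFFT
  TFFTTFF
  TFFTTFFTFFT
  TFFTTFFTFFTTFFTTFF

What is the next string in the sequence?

TFFTTFFTFFTTFFTTFFTFFTTFFTFFT

This is a Fibonacci-style word recurrence s(k) = s(k−1)·s(k−2): e.g. T·FF = TFF.
Continuing: TFFTTFFTFFTTFFTTFF · TFFTTFFTFFT gives term 8.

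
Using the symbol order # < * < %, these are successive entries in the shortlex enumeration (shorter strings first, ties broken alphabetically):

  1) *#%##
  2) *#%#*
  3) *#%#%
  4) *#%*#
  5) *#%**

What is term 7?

Advancing 2 positions from *#%** through *#%** → *#%*% reaches term 7.

*#%%#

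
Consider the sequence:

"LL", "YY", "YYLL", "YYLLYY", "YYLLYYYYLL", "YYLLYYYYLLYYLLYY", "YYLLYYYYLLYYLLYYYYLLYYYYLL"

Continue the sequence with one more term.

YYLLYYYYLLYYLLYYYYLLYYYYLLYYLLYYYYLLYYLLYY

This is a Fibonacci-style word recurrence s(k) = s(k−1)·s(k−2): e.g. YY·LL = YYLL.
Continuing: YYLLYYYYLLYYLLYYYYLLYYYYLL · YYLLYYYYLLYYLLYY gives term 8.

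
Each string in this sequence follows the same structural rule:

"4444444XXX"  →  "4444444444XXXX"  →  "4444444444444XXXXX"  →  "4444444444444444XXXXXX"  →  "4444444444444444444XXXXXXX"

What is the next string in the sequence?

The n-th term is 3n+1 4's then n+1 X's, where the shown terms are n = 2, 3, 4, 5, 6.
At n = 7 the blocks have lengths 22, 8.

4444444444444444444444XXXXXXXX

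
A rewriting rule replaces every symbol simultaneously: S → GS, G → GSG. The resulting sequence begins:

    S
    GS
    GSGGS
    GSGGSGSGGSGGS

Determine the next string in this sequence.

Rewriting the 13 symbols of GSGGSGSGGSGGS one by one yields GSG GS GSG GSG GS GSG GS GSG GSG GS GSG GSG GS; concatenated:

GSGGSGSGGSGGSGSGGSGSGGSGGSGSGGSGGS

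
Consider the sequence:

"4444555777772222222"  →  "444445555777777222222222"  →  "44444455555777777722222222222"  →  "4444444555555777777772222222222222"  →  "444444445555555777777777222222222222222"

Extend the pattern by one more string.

The n-th term is n+1 4's then n 5's then n+2 7's then 2n+1 2's, where the shown terms are n = 3, 4, 5, 6, 7.
Setting n = 8 gives 9, 8, 10, 17 characters in each block.

44444444455555555777777777722222222222222222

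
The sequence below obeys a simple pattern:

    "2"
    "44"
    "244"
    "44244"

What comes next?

From term 3 onward, concatenate the second-to-last term with the last: 2·44 = 244, 44·244 = 44244, …
Continuing: 244 · 44244 gives term 5.

24444244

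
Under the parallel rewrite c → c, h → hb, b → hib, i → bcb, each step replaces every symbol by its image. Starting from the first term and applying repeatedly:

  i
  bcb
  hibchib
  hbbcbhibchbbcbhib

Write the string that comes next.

Rewriting the 17 symbols of hbbcbhibchbbcbhib one by one yields hb hib hib c hib hb bcb hib c hb hib hib c hib hb bcb hib; concatenated:

hbhibhibchibhbbcbhibchbhibhibchibhbbcbhib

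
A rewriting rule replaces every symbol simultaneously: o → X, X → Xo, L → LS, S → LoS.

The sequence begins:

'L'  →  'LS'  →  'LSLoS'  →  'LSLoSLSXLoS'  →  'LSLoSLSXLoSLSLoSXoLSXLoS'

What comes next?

Rewriting the 24 symbols of LSLoSLSXLoSLSLoSXoLSXLoS one by one yields LS LoS LS X LoS LS LoS Xo LS X LoS LS LoS LS X LoS Xo X LS LoS Xo LS X LoS; concatenated:

LSLoSLSXLoSLSLoSXoLSXLoSLSLoSLSXLoSXoXLSLoSXoLSXLoS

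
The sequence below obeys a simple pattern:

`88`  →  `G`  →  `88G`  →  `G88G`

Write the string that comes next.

88GG88G

Each term (from the third on) is the two preceding terms concatenated in order: term 3 = 88·G = 88G.
So term 5 is 88G·G88G.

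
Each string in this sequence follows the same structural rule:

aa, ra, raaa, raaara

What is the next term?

Each term (from the third on) is the previous term followed by the one before it: term 3 = ra·aa = raaa.
Continuing: raaara · raaa gives term 5.

raaararaaa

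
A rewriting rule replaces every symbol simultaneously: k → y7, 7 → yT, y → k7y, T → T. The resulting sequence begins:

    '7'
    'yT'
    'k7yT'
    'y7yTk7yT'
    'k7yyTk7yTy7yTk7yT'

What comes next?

y7yTk7yk7yTy7yTk7yTk7yyTk7yTy7yTk7yT

φ(k7yyTk7yTy7yTk7yT) expands symbol-by-symbol to y7 yT k7y k7y T y7 yT k7y T k7y yT k7y T y7 yT k7y T; joining the 17 pieces gives the next term.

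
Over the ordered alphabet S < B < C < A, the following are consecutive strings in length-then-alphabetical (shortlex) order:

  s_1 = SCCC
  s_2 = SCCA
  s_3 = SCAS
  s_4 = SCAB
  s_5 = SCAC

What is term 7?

Advancing 2 positions from SCAC through SCAC → SCAA reaches term 7.

SASS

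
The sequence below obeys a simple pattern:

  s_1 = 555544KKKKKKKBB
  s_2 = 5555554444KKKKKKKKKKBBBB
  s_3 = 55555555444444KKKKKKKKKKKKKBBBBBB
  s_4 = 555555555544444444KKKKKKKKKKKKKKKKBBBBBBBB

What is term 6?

55555555555555444444444444KKKKKKKKKKKKKKKKKKKKKKBBBBBBBBBBBB

Each string has the form 5^{2n} 4^{2n-2} K^{3n+1} B^{2n-2}, where the shown terms are n = 2, 3, 4, 5.
For term 6, n = 7, so the run lengths are 14, 12, 22, 12.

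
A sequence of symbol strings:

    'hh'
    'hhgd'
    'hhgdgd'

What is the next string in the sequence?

hhgdgdgd

Every step adds gd to the end: s(k+1) = s(k)·gd.
One more step from hhgdgd gives the answer.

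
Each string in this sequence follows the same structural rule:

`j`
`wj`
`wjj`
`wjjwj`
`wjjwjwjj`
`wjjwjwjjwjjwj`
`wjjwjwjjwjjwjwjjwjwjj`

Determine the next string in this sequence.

wjjwjwjjwjjwjwjjwjwjjwjjwjwjjwjjwj

Each term (from the third on) is the previous term followed by the one before it: term 3 = wj·j = wjj.
So term 8 is wjjwjwjjwjjwjwjjwjwjj·wjjwjwjjwjjwj.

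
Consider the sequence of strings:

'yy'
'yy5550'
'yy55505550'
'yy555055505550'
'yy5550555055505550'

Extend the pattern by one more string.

Every step adds 5550 to the end: s(k+1) = s(k)·5550.
Applying this once more to yy5550555055505550:

yy55505550555055505550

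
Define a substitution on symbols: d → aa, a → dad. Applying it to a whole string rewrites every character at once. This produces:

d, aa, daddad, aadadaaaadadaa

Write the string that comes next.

daddadaadadaadaddaddaddadaadadaadaddad

φ(aadadaaaadadaa) expands symbol-by-symbol to dad dad aa dad aa dad dad dad dad aa dad aa dad dad; joining the 14 pieces gives the next term.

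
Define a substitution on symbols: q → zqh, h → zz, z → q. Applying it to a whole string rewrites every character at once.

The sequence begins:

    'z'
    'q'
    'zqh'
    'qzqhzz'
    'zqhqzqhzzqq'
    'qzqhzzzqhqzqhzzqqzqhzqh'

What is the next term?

zqhqzqhzzqqqzqhzzzqhqzqhzzqqzqhzqhqzqhzzqzqhzz

Replace each of the 23 characters of qzqhzzzqhqzqhzzqqzqhzqh in place — zqh q zqh zz q q q zqh zz zqh q zqh zz q q zqh zqh q zqh zz q zqh zz — and concatenate.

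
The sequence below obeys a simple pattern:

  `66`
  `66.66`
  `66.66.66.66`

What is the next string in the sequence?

66.66.66.66.66.66.66.66

Each string is two copies of the previous one joined by '.'.
One more doubling of 66.66.66.66 gives the answer.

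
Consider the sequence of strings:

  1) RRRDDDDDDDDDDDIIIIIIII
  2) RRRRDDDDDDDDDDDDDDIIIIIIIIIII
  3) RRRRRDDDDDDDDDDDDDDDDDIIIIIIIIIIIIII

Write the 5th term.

Each string has the form R^{n} D^{3n+2} I^{3n-1}, where the shown terms are n = 3, 4, 5.
Setting n = 7 gives 7, 23, 20 characters in each block.

RRRRRRRDDDDDDDDDDDDDDDDDDDDDDDIIIIIIIIIIIIIIIIIIII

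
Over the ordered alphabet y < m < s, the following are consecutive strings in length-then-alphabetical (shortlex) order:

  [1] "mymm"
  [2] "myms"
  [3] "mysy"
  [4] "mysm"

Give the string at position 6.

Continuing the enumeration 2 steps past mysm: mysm → myss → (answer).

mmyy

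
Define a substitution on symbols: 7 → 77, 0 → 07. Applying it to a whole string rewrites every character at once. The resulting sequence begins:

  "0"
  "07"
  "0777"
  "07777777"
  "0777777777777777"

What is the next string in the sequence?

Replace each of the 16 characters of 0777777777777777 in place — 07 77 77 77 77 77 77 77 77 77 77 77 77 77 77 77 — and concatenate.

07777777777777777777777777777777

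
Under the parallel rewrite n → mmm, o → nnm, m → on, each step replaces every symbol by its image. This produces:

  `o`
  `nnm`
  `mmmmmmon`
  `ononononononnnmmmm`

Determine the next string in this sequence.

Applying the rule to each of the 18 symbols of ononononononnnmmmm gives the pieces nnm mmm nnm mmm nnm mmm nnm mmm nnm mmm nnm mmm mmm mmm on on on on, which concatenate to the answer.

nnmmmmnnmmmmnnmmmmnnmmmmnnmmmmnnmmmmmmmmmmonononon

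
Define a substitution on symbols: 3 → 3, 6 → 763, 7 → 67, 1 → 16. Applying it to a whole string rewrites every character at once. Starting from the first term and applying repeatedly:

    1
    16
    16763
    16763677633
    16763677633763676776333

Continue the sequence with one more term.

16763677633763676776333677633763677636767763333

Replace each of the 23 characters of 16763677633763676776333 in place — 16 763 67 763 3 763 67 67 763 3 3 67 763 3 763 67 763 67 67 763 3 3 3 — and concatenate.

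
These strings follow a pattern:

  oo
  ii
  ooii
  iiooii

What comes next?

From term 3 onward, concatenate the second-to-last term with the last: oo·ii = ooii, ii·ooii = iiooii, …
The next term joins ooii and iiooii.

ooiiiiooii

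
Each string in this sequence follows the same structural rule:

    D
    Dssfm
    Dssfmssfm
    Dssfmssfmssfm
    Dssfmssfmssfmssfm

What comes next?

Dssfmssfmssfmssfmssfm

The strings grow by a fixed suffix ssfm each time.
So the next term is Dssfmssfmssfmssfm·ssfm.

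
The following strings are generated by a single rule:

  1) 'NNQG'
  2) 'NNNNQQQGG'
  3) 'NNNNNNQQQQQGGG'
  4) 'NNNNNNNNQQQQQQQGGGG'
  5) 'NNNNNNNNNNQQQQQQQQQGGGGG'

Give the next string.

NNNNNNNNNNNNQQQQQQQQQQQGGGGGG

Each string has the form N^{2n} Q^{2n-1} G^{n} (n = 1, 2, …).
Setting n = 6 gives 12, 11, 6 characters in each block.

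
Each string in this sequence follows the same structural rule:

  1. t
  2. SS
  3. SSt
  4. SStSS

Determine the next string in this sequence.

SStSSSSt

Each term (from the third on) is the previous term followed by the one before it: term 3 = SS·t = SSt.
The next term joins SStSS and SSt.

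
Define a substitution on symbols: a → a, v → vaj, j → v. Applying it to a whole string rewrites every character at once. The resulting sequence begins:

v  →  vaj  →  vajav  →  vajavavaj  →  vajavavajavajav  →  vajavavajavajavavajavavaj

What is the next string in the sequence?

φ(vajavavajavajavavajavavaj) expands symbol-by-symbol to vaj a v a vaj a vaj a v a vaj a v a vaj a vaj a v a vaj a vaj a v; joining the 25 pieces gives the next term.

vajavavajavajavavajavavajavajavavajavajav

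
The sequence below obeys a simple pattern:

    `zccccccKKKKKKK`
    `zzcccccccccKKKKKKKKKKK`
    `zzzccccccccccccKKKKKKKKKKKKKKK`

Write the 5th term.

The n-th term is n z's then 3n+3 c's then 4n+3 K's (n = 1, 2, …).
At n = 5 the blocks have lengths 5, 18, 23.

zzzzzccccccccccccccccccKKKKKKKKKKKKKKKKKKKKKKK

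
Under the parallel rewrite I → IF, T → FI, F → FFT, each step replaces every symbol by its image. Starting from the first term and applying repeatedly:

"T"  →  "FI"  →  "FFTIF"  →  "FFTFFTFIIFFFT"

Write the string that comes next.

FFTFFTFIFFTFFTFIFFTIFIFFFTFFTFFTFI

Replace each of the 13 characters of FFTFFTFIIFFFT in place — FFT FFT FI FFT FFT FI FFT IF IF FFT FFT FFT FI — and concatenate.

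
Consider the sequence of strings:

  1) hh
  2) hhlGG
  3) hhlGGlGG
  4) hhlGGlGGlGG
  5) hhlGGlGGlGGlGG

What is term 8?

The strings grow by a fixed suffix lGG each time.
From hhlGGlGGlGGlGG, 3 further steps: hhlGGlGGlGGlGG → hhlGGlGGlGGlGGlGG → hhlGGlGGlGGlGGlGGlGG → (answer).

hhlGGlGGlGGlGGlGGlGGlGG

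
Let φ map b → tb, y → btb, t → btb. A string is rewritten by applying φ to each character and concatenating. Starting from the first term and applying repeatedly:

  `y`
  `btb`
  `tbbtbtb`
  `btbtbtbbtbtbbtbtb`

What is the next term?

Rewriting the 17 symbols of btbtbtbbtbtbbtbtb one by one yields tb btb tb btb tb btb tb tb btb tb btb tb tb btb tb btb tb; concatenated:

tbbtbtbbtbtbbtbtbtbbtbtbbtbtbtbbtbtbbtbtb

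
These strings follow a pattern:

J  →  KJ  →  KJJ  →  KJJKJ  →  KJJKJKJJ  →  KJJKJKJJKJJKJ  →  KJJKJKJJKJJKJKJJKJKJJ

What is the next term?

KJJKJKJJKJJKJKJJKJKJJKJJKJKJJKJJKJ

From term 3 onward, concatenate the last term with the second-to-last: KJ·J = KJJ, KJJ·KJ = KJJKJ, …
Continuing: KJJKJKJJKJJKJKJJKJKJJ · KJJKJKJJKJJKJ gives term 8.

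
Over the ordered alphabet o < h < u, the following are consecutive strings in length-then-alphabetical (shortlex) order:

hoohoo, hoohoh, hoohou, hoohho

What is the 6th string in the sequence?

Stepping forward 2 times from hoohho: hoohho → hoohhh, then the target.

hoohhu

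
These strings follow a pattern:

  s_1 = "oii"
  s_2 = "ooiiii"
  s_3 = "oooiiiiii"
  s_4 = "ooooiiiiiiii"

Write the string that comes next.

oooooiiiiiiiiii

Each string has the form o^{n} i^{2n} (n = 1, 2, …).
For the next term, n = 5, so the run lengths are 5, 10.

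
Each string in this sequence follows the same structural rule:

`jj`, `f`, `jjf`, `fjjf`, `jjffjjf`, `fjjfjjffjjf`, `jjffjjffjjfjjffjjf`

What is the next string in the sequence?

fjjfjjffjjfjjffjjffjjfjjffjjf

This is a Fibonacci-style word recurrence s(k) = s(k−2)·s(k−1): e.g. jj·f = jjf.
Continuing: fjjfjjffjjf · jjffjjffjjfjjffjjf gives term 8.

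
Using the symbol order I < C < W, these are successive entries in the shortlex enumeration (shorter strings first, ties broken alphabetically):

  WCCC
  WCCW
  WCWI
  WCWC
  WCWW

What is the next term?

WWII

The successor of WCWW increments the rightmost position that isn't already W and resets every position after it to I.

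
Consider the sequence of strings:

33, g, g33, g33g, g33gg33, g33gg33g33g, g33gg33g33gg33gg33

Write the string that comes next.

Each term (from the third on) is the previous term followed by the one before it: term 3 = g·33 = g33.
Continuing: g33gg33g33gg33gg33 · g33gg33g33g gives term 8.

g33gg33g33gg33gg33g33gg33g33g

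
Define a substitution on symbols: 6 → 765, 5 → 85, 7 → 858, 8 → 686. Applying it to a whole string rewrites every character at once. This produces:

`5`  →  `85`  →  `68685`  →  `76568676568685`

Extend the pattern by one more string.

φ(76568676568685) expands symbol-by-symbol to 858 765 85 765 686 765 858 765 85 765 686 765 686 85; joining the 14 pieces gives the next term.

858765857656867658587658576568676568685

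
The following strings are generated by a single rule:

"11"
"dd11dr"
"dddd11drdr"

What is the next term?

dddddd11drdrdr

Each term wraps the previous one in dd on the left and dr on the right.
One more step from dddd11drdr gives the answer.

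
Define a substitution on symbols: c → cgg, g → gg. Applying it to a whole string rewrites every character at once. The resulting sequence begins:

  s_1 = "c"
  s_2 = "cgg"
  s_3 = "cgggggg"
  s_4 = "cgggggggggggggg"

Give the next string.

Replace each of the 15 characters of cgggggggggggggg in place — cgg gg gg gg gg gg gg gg gg gg gg gg gg gg gg — and concatenate.

cgggggggggggggggggggggggggggggg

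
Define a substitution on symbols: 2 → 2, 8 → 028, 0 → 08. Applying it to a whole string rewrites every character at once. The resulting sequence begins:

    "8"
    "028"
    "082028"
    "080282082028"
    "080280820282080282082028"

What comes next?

φ(080280820282080282082028) expands symbol-by-symbol to 08 028 08 2 028 08 028 2 08 2 028 2 08 028 08 2 028 2 08 028 2 08 2 028; joining the 24 pieces gives the next term.

080280820280802820820282080280820282080282082028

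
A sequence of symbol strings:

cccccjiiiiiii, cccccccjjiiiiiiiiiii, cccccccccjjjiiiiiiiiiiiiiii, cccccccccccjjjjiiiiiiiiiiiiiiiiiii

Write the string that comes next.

Each string has the form c^{2n+3} j^{n} i^{4n+3} (n = 1, 2, …).
For the next term, n = 5, so the run lengths are 13, 5, 23.

cccccccccccccjjjjjiiiiiiiiiiiiiiiiiiiiiii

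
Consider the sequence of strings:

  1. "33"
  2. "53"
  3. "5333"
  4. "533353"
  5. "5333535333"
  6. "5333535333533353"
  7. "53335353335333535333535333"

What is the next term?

533353533353335353335353335333535333533353

From term 3 onward, concatenate the last term with the second-to-last: 53·33 = 5333, 5333·53 = 533353, …
So term 8 is 53335353335333535333535333·5333535333533353.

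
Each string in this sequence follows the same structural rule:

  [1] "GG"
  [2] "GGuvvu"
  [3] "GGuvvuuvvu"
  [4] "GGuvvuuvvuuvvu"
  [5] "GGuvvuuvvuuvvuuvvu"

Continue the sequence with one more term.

Each term is the previous one with uvvu appended.
One more step from GGuvvuuvvuuvvuuvvu gives the answer.

GGuvvuuvvuuvvuuvvuuvvu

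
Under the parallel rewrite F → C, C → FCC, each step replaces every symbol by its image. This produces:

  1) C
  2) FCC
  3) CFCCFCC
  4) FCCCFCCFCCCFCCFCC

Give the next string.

φ(FCCCFCCFCCCFCCFCC) expands symbol-by-symbol to C FCC FCC FCC C FCC FCC C FCC FCC FCC C FCC FCC C FCC FCC; joining the 17 pieces gives the next term.

CFCCFCCFCCCFCCFCCCFCCFCCFCCCFCCFCCCFCCFCC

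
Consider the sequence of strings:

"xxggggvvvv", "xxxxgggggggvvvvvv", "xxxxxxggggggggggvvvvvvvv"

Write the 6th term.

Reading off run lengths: x runs 2, 4, 6; g runs 4, 7, 10; v runs 4, 6, 8 — each is linear in n, where the shown terms are n = 2, 3, 4.
At n = 7 the blocks have lengths 12, 19, 14.

xxxxxxxxxxxxgggggggggggggggggggvvvvvvvvvvvvvv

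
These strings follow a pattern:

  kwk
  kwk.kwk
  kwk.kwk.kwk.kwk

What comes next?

Each string is two copies of the previous one joined by '.'.
One more doubling of kwk.kwk.kwk.kwk gives the answer.

kwk.kwk.kwk.kwk.kwk.kwk.kwk.kwk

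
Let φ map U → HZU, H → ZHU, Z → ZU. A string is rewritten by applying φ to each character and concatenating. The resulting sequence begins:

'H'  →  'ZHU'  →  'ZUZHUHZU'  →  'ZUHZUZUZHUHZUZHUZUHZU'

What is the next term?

Rewriting the 21 symbols of ZUHZUZUZHUHZUZHUZUHZU one by one yields ZU HZU ZHU ZU HZU ZU HZU ZU ZHU HZU ZHU ZU HZU ZU ZHU HZU ZU HZU ZHU ZU HZU; concatenated:

ZUHZUZHUZUHZUZUHZUZUZHUHZUZHUZUHZUZUZHUHZUZUHZUZHUZUHZU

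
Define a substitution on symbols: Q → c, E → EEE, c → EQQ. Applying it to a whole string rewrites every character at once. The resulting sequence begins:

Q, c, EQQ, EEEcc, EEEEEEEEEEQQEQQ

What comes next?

EEEEEEEEEEEEEEEEEEEEEEEEEEEEEEccEEEcc

Replace each of the 15 characters of EEEEEEEEEEQQEQQ in place — EEE EEE EEE EEE EEE EEE EEE EEE EEE EEE c c EEE c c — and concatenate.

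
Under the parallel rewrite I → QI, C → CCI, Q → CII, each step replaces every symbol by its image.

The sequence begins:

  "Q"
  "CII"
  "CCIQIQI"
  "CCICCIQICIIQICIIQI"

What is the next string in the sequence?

Rewriting the 18 symbols of CCICCIQICIIQICIIQI one by one yields CCI CCI QI CCI CCI QI CII QI CCI QI QI CII QI CCI QI QI CII QI; concatenated:

CCICCIQICCICCIQICIIQICCIQIQICIIQICCIQIQICIIQI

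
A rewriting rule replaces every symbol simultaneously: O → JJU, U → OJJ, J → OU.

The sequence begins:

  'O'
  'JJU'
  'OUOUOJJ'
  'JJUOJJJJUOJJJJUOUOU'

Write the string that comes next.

Replace each of the 19 characters of JJUOJJJJUOJJJJUOUOU in place — OU OU OJJ JJU OU OU OU OU OJJ JJU OU OU OU OU OJJ JJU OJJ JJU OJJ — and concatenate.

OUOUOJJJJUOUOUOUOUOJJJJUOUOUOUOUOJJJJUOJJJJUOJJ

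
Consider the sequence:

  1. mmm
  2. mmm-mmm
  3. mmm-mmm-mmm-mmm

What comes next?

mmm-mmm-mmm-mmm-mmm-mmm-mmm-mmm

Each string is two copies of the previous one joined by '-'.
One more doubling of mmm-mmm-mmm-mmm gives the answer.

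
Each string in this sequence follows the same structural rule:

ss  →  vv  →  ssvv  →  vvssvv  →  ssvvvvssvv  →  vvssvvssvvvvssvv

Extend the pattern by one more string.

From term 3 onward, concatenate the second-to-last term with the last: ss·vv = ssvv, vv·ssvv = vvssvv, …
So term 7 is ssvvvvssvv·vvssvvssvvvvssvv.

ssvvvvssvvvvssvvssvvvvssvv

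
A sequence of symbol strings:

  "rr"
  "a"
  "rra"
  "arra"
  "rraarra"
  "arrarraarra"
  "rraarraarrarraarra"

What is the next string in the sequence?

Each term (from the third on) is the two preceding terms concatenated in order: term 3 = rr·a = rra.
Continuing: arrarraarra · rraarraarrarraarra gives term 8.

arrarraarrarraarraarrarraarra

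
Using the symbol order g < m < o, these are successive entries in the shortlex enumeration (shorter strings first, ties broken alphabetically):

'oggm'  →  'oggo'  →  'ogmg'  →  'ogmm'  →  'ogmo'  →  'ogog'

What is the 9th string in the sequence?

omgg

Advancing 3 positions from ogog through ogog → ogom → ogoo reaches term 9.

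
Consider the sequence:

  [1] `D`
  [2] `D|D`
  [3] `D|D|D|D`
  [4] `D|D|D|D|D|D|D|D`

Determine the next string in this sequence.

D|D|D|D|D|D|D|D|D|D|D|D|D|D|D|D

Every step duplicates the string with '|' between the halves.
One more doubling of D|D|D|D|D|D|D|D gives the answer.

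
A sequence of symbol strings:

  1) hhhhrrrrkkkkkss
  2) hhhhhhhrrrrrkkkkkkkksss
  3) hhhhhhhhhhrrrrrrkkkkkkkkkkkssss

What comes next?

The n-th term is 3n-2 h's then n+2 r's then 3n-1 k's then n s's, where the shown terms are n = 2, 3, 4.
At n = 5 the blocks have lengths 13, 7, 14, 5.

hhhhhhhhhhhhhrrrrrrrkkkkkkkkkkkkkksssss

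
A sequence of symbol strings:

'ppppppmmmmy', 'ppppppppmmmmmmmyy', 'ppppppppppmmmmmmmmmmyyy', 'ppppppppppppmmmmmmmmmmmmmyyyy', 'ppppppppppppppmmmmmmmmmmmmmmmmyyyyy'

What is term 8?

Reading off run lengths: p runs 6, 8, 10, 12, 14; m runs 4, 7, 10, 13, 16; y runs 1, 2, 3, 4, 5 — each is linear in n, where the shown terms are n = 2, 3, 4, 5, 6.
For term 8, n = 9, so the run lengths are 20, 25, 8.

ppppppppppppppppppppmmmmmmmmmmmmmmmmmmmmmmmmmyyyyyyyy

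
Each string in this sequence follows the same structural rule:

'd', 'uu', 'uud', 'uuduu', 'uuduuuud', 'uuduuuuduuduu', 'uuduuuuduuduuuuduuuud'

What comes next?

uuduuuuduuduuuuduuuuduuduuuuduuduu

Each term (from the third on) is the previous term followed by the one before it: term 3 = uu·d = uud.
So term 8 is uuduuuuduuduuuuduuuud·uuduuuuduuduu.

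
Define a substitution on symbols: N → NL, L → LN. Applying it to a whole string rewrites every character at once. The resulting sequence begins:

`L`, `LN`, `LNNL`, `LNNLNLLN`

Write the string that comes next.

Apply φ to LNNLNLLN symbol by symbol: L→LN, N→NL, N→NL, L→LN, N→NL, L→LN, L→LN, N→NL; joined: LN NL NL LN NL LN LN NL.

LNNLNLLNNLLNLNNL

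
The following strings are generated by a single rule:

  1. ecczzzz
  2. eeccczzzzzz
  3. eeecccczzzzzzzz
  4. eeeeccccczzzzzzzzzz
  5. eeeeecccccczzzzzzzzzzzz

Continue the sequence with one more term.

The n-th term is n e's then n+1 c's then 2n+2 z's (n = 1, 2, …).
For the next term, n = 6, so the run lengths are 6, 7, 14.

eeeeeeccccccczzzzzzzzzzzzzz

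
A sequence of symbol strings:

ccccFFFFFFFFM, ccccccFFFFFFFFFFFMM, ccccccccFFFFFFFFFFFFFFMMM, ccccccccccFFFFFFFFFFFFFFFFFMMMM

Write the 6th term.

Each string has the form c^{2n} F^{3n+2} M^{n-1}, where the shown terms are n = 2, 3, 4, 5.
Setting n = 7 gives 14, 23, 6 characters in each block.

ccccccccccccccFFFFFFFFFFFFFFFFFFFFFFFMMMMMM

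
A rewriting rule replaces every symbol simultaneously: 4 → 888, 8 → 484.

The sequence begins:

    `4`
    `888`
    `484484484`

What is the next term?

888484888888484888888484888

Rewriting each symbol of 484484484: 4→888, 8→484, 4→888, 4→888, 8→484, 4→888, 4→888, 8→484, 4→888, which concatenates to 888 484 888 888 484 888 888 484 888.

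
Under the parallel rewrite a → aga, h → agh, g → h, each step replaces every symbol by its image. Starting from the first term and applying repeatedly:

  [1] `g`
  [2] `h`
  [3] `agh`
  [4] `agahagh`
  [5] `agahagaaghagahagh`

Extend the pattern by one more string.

Applying the rule to each of the 17 symbols of agahagaaghagahagh gives the pieces aga h aga agh aga h aga aga h agh aga h aga agh aga h agh, which concatenate to the answer.

agahagaaghagahagaagahaghagahagaaghagahagh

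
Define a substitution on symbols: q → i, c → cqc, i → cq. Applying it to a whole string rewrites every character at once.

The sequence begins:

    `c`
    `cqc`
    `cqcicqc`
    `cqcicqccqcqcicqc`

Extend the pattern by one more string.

cqcicqccqcqcicqccqcicqcicqccqcqcicqc

Applying the rule to each of the 16 symbols of cqcicqccqcqcicqc gives the pieces cqc i cqc cq cqc i cqc cqc i cqc i cqc cq cqc i cqc, which concatenate to the answer.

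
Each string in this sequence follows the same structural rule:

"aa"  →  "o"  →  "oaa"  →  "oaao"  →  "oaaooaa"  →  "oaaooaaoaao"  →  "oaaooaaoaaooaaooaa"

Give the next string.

This is a Fibonacci-style word recurrence s(k) = s(k−1)·s(k−2): e.g. o·aa = oaa.
The next term joins oaaooaaoaaooaaooaa and oaaooaaoaao.

oaaooaaoaaooaaooaaoaaooaaoaao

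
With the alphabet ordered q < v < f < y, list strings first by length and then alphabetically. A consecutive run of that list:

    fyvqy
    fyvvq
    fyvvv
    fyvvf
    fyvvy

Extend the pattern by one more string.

Treat fyvvy as a base-4 numeral over the given alphabet and add one, carrying through any trailing y's.

fyvfq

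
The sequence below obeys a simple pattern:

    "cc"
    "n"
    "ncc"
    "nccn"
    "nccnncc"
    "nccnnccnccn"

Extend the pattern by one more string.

This is a Fibonacci-style word recurrence s(k) = s(k−1)·s(k−2): e.g. n·cc = ncc.
So term 7 is nccnnccnccn·nccnncc.

nccnnccnccnnccnncc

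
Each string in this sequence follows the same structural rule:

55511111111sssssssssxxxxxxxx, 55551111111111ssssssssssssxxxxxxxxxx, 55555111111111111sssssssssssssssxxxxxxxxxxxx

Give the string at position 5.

55555551111111111111111sssssssssssssssssssssxxxxxxxxxxxxxxxx

The n-th term is n 5's then 2n+2 1's then 3n s's then 2n+2 x's, where the shown terms are n = 3, 4, 5.
At n = 7 the blocks have lengths 7, 16, 21, 16.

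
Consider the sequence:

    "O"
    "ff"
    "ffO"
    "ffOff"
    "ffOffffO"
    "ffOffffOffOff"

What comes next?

ffOffffOffOffffOffffO

This is a Fibonacci-style word recurrence s(k) = s(k−1)·s(k−2): e.g. ff·O = ffO.
Continuing: ffOffffOffOff · ffOffffO gives term 7.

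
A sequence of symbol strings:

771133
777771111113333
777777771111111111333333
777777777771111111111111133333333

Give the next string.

Term n consists of 3n-1 7's, followed by 4n-2 1's, followed by 2n 3's (n = 1, 2, …).
For the next term, n = 5, so the run lengths are 14, 18, 10.

777777777777771111111111111111113333333333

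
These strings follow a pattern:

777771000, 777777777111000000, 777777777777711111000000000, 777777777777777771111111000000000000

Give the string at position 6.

The n-th term is 4n+1 7's then 2n-1 1's then 3n 0's (n = 1, 2, …).
At n = 6 the blocks have lengths 25, 11, 18.

777777777777777777777777711111111111000000000000000000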